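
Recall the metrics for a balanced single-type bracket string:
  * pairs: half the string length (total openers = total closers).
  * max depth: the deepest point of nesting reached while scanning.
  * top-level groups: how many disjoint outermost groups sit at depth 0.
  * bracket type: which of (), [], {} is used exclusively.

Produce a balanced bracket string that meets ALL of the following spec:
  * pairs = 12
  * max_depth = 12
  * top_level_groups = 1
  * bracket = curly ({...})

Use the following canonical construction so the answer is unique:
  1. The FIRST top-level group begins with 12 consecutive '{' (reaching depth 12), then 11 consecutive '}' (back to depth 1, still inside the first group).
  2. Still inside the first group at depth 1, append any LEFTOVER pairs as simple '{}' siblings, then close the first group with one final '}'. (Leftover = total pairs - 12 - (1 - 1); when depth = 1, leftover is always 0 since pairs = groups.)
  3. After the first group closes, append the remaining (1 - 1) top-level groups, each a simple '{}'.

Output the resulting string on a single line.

Answer: {{{{{{{{{{{{}}}}}}}}}}}}

Derivation:
Spec: pairs=12 depth=12 groups=1
Leftover pairs = 12 - 12 - (1-1) = 0
First group: deep chain of depth 12 + 0 sibling pairs
Remaining 0 groups: simple '{}' each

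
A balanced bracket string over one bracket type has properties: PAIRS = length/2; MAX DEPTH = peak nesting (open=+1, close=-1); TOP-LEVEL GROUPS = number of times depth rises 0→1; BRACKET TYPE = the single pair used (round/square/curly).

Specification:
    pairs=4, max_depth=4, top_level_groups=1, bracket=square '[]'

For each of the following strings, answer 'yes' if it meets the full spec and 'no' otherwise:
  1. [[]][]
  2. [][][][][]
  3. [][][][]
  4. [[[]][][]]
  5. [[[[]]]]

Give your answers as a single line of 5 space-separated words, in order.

String 1 '[[]][]': depth seq [1 2 1 0 1 0]
  -> pairs=3 depth=2 groups=2 -> no
String 2 '[][][][][]': depth seq [1 0 1 0 1 0 1 0 1 0]
  -> pairs=5 depth=1 groups=5 -> no
String 3 '[][][][]': depth seq [1 0 1 0 1 0 1 0]
  -> pairs=4 depth=1 groups=4 -> no
String 4 '[[[]][][]]': depth seq [1 2 3 2 1 2 1 2 1 0]
  -> pairs=5 depth=3 groups=1 -> no
String 5 '[[[[]]]]': depth seq [1 2 3 4 3 2 1 0]
  -> pairs=4 depth=4 groups=1 -> yes

Answer: no no no no yes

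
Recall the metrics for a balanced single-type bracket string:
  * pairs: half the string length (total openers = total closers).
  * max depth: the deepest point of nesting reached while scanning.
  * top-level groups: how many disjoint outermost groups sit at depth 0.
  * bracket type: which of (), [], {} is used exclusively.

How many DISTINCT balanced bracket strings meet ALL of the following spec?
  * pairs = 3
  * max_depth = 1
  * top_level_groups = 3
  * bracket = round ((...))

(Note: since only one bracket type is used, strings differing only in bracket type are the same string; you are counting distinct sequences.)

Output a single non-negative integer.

Spec: pairs=3 depth=1 groups=3
Count(depth <= 1) = 1
Count(depth <= 0) = 0
Count(depth == 1) = 1 - 0 = 1

Answer: 1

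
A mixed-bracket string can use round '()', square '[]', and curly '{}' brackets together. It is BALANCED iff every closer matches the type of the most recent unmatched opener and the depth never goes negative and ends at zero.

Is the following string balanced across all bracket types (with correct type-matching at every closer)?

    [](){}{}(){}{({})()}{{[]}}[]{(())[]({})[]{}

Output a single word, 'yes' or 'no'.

Answer: no

Derivation:
pos 0: push '['; stack = [
pos 1: ']' matches '['; pop; stack = (empty)
pos 2: push '('; stack = (
pos 3: ')' matches '('; pop; stack = (empty)
pos 4: push '{'; stack = {
pos 5: '}' matches '{'; pop; stack = (empty)
pos 6: push '{'; stack = {
pos 7: '}' matches '{'; pop; stack = (empty)
pos 8: push '('; stack = (
pos 9: ')' matches '('; pop; stack = (empty)
pos 10: push '{'; stack = {
pos 11: '}' matches '{'; pop; stack = (empty)
pos 12: push '{'; stack = {
pos 13: push '('; stack = {(
pos 14: push '{'; stack = {({
pos 15: '}' matches '{'; pop; stack = {(
pos 16: ')' matches '('; pop; stack = {
pos 17: push '('; stack = {(
pos 18: ')' matches '('; pop; stack = {
pos 19: '}' matches '{'; pop; stack = (empty)
pos 20: push '{'; stack = {
pos 21: push '{'; stack = {{
pos 22: push '['; stack = {{[
pos 23: ']' matches '['; pop; stack = {{
pos 24: '}' matches '{'; pop; stack = {
pos 25: '}' matches '{'; pop; stack = (empty)
pos 26: push '['; stack = [
pos 27: ']' matches '['; pop; stack = (empty)
pos 28: push '{'; stack = {
pos 29: push '('; stack = {(
pos 30: push '('; stack = {((
pos 31: ')' matches '('; pop; stack = {(
pos 32: ')' matches '('; pop; stack = {
pos 33: push '['; stack = {[
pos 34: ']' matches '['; pop; stack = {
pos 35: push '('; stack = {(
pos 36: push '{'; stack = {({
pos 37: '}' matches '{'; pop; stack = {(
pos 38: ')' matches '('; pop; stack = {
pos 39: push '['; stack = {[
pos 40: ']' matches '['; pop; stack = {
pos 41: push '{'; stack = {{
pos 42: '}' matches '{'; pop; stack = {
end: stack still non-empty ({) → INVALID
Verdict: unclosed openers at end: { → no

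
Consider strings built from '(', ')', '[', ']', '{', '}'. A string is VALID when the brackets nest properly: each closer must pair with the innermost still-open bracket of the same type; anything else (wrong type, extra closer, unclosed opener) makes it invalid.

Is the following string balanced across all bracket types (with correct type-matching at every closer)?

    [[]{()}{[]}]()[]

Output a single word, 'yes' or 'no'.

Answer: yes

Derivation:
pos 0: push '['; stack = [
pos 1: push '['; stack = [[
pos 2: ']' matches '['; pop; stack = [
pos 3: push '{'; stack = [{
pos 4: push '('; stack = [{(
pos 5: ')' matches '('; pop; stack = [{
pos 6: '}' matches '{'; pop; stack = [
pos 7: push '{'; stack = [{
pos 8: push '['; stack = [{[
pos 9: ']' matches '['; pop; stack = [{
pos 10: '}' matches '{'; pop; stack = [
pos 11: ']' matches '['; pop; stack = (empty)
pos 12: push '('; stack = (
pos 13: ')' matches '('; pop; stack = (empty)
pos 14: push '['; stack = [
pos 15: ']' matches '['; pop; stack = (empty)
end: stack empty → VALID
Verdict: properly nested → yes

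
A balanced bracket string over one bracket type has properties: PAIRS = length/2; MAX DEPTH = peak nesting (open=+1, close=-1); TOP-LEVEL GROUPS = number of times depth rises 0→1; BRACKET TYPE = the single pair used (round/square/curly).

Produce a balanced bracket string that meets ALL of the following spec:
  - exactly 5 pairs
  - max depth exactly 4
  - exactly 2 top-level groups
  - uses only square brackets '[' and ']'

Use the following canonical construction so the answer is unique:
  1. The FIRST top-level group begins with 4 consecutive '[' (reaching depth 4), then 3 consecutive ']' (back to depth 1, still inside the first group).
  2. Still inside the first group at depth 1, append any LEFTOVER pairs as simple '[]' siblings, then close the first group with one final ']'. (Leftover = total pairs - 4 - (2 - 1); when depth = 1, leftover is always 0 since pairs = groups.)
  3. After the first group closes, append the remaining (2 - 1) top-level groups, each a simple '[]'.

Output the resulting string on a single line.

Answer: [[[[]]]][]

Derivation:
Spec: pairs=5 depth=4 groups=2
Leftover pairs = 5 - 4 - (2-1) = 0
First group: deep chain of depth 4 + 0 sibling pairs
Remaining 1 groups: simple '[]' each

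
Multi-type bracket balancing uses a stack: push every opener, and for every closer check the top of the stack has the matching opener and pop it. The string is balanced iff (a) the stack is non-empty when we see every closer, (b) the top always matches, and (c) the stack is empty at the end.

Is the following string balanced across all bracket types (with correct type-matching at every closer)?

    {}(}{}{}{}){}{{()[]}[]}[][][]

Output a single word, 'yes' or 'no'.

Answer: no

Derivation:
pos 0: push '{'; stack = {
pos 1: '}' matches '{'; pop; stack = (empty)
pos 2: push '('; stack = (
pos 3: saw closer '}' but top of stack is '(' (expected ')') → INVALID
Verdict: type mismatch at position 3: '}' closes '(' → no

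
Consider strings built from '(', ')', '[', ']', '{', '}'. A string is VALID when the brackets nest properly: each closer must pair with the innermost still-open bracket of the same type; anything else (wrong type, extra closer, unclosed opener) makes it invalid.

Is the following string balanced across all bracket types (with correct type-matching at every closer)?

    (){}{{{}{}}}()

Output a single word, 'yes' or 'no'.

pos 0: push '('; stack = (
pos 1: ')' matches '('; pop; stack = (empty)
pos 2: push '{'; stack = {
pos 3: '}' matches '{'; pop; stack = (empty)
pos 4: push '{'; stack = {
pos 5: push '{'; stack = {{
pos 6: push '{'; stack = {{{
pos 7: '}' matches '{'; pop; stack = {{
pos 8: push '{'; stack = {{{
pos 9: '}' matches '{'; pop; stack = {{
pos 10: '}' matches '{'; pop; stack = {
pos 11: '}' matches '{'; pop; stack = (empty)
pos 12: push '('; stack = (
pos 13: ')' matches '('; pop; stack = (empty)
end: stack empty → VALID
Verdict: properly nested → yes

Answer: yes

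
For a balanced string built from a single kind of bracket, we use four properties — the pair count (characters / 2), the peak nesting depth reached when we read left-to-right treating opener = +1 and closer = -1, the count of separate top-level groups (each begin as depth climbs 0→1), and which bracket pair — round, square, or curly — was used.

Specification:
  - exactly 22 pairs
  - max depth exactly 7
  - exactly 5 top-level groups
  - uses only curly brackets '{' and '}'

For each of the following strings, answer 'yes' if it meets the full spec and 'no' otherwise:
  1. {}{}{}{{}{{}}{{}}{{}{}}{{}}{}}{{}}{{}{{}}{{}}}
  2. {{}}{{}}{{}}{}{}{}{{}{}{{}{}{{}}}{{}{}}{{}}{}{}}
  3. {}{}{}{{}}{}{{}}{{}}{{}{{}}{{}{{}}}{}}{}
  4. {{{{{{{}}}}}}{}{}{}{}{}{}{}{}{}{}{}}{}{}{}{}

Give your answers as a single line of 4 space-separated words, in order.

Answer: no no no yes

Derivation:
String 1 '{}{}{}{{}{{}}{{}}{{}{}}{{}}{}}{{}}{{}{{}}{{}}}': depth seq [1 0 1 0 1 0 1 2 1 2 3 2 1 2 3 2 1 2 3 2 3 2 1 2 3 2 1 2 1 0 1 2 1 0 1 2 1 2 3 2 1 2 3 2 1 0]
  -> pairs=23 depth=3 groups=6 -> no
String 2 '{{}}{{}}{{}}{}{}{}{{}{}{{}{}{{}}}{{}{}}{{}}{}{}}': depth seq [1 2 1 0 1 2 1 0 1 2 1 0 1 0 1 0 1 0 1 2 1 2 1 2 3 2 3 2 3 4 3 2 1 2 3 2 3 2 1 2 3 2 1 2 1 2 1 0]
  -> pairs=24 depth=4 groups=7 -> no
String 3 '{}{}{}{{}}{}{{}}{{}}{{}{{}}{{}{{}}}{}}{}': depth seq [1 0 1 0 1 0 1 2 1 0 1 0 1 2 1 0 1 2 1 0 1 2 1 2 3 2 1 2 3 2 3 4 3 2 1 2 1 0 1 0]
  -> pairs=20 depth=4 groups=9 -> no
String 4 '{{{{{{{}}}}}}{}{}{}{}{}{}{}{}{}{}{}}{}{}{}{}': depth seq [1 2 3 4 5 6 7 6 5 4 3 2 1 2 1 2 1 2 1 2 1 2 1 2 1 2 1 2 1 2 1 2 1 2 1 0 1 0 1 0 1 0 1 0]
  -> pairs=22 depth=7 groups=5 -> yes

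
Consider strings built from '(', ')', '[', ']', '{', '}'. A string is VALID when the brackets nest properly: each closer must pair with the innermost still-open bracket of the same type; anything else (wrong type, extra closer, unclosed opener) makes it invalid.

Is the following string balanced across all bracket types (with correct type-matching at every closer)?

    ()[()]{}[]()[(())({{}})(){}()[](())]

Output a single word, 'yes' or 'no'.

Answer: yes

Derivation:
pos 0: push '('; stack = (
pos 1: ')' matches '('; pop; stack = (empty)
pos 2: push '['; stack = [
pos 3: push '('; stack = [(
pos 4: ')' matches '('; pop; stack = [
pos 5: ']' matches '['; pop; stack = (empty)
pos 6: push '{'; stack = {
pos 7: '}' matches '{'; pop; stack = (empty)
pos 8: push '['; stack = [
pos 9: ']' matches '['; pop; stack = (empty)
pos 10: push '('; stack = (
pos 11: ')' matches '('; pop; stack = (empty)
pos 12: push '['; stack = [
pos 13: push '('; stack = [(
pos 14: push '('; stack = [((
pos 15: ')' matches '('; pop; stack = [(
pos 16: ')' matches '('; pop; stack = [
pos 17: push '('; stack = [(
pos 18: push '{'; stack = [({
pos 19: push '{'; stack = [({{
pos 20: '}' matches '{'; pop; stack = [({
pos 21: '}' matches '{'; pop; stack = [(
pos 22: ')' matches '('; pop; stack = [
pos 23: push '('; stack = [(
pos 24: ')' matches '('; pop; stack = [
pos 25: push '{'; stack = [{
pos 26: '}' matches '{'; pop; stack = [
pos 27: push '('; stack = [(
pos 28: ')' matches '('; pop; stack = [
pos 29: push '['; stack = [[
pos 30: ']' matches '['; pop; stack = [
pos 31: push '('; stack = [(
pos 32: push '('; stack = [((
pos 33: ')' matches '('; pop; stack = [(
pos 34: ')' matches '('; pop; stack = [
pos 35: ']' matches '['; pop; stack = (empty)
end: stack empty → VALID
Verdict: properly nested → yes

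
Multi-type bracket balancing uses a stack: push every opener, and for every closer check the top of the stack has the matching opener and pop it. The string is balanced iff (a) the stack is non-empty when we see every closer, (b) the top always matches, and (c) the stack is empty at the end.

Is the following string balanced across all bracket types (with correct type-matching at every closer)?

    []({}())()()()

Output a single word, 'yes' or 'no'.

pos 0: push '['; stack = [
pos 1: ']' matches '['; pop; stack = (empty)
pos 2: push '('; stack = (
pos 3: push '{'; stack = ({
pos 4: '}' matches '{'; pop; stack = (
pos 5: push '('; stack = ((
pos 6: ')' matches '('; pop; stack = (
pos 7: ')' matches '('; pop; stack = (empty)
pos 8: push '('; stack = (
pos 9: ')' matches '('; pop; stack = (empty)
pos 10: push '('; stack = (
pos 11: ')' matches '('; pop; stack = (empty)
pos 12: push '('; stack = (
pos 13: ')' matches '('; pop; stack = (empty)
end: stack empty → VALID
Verdict: properly nested → yes

Answer: yes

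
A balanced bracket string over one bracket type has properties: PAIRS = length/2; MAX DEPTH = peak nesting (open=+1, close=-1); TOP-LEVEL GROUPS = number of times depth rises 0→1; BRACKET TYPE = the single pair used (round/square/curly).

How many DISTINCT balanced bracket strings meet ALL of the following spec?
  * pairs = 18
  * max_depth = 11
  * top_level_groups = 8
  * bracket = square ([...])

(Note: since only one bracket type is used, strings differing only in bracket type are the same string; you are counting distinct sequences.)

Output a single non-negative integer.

Answer: 8

Derivation:
Spec: pairs=18 depth=11 groups=8
Count(depth <= 11) = 3749460
Count(depth <= 10) = 3749452
Count(depth == 11) = 3749460 - 3749452 = 8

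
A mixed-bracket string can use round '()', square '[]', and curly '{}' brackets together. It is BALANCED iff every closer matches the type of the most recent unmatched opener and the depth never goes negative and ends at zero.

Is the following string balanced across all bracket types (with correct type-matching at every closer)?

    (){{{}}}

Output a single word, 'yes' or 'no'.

Answer: yes

Derivation:
pos 0: push '('; stack = (
pos 1: ')' matches '('; pop; stack = (empty)
pos 2: push '{'; stack = {
pos 3: push '{'; stack = {{
pos 4: push '{'; stack = {{{
pos 5: '}' matches '{'; pop; stack = {{
pos 6: '}' matches '{'; pop; stack = {
pos 7: '}' matches '{'; pop; stack = (empty)
end: stack empty → VALID
Verdict: properly nested → yes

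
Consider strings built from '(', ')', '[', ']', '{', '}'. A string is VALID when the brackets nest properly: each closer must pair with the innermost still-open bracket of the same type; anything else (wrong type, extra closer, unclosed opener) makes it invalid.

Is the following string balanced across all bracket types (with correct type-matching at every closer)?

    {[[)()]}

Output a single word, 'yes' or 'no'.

pos 0: push '{'; stack = {
pos 1: push '['; stack = {[
pos 2: push '['; stack = {[[
pos 3: saw closer ')' but top of stack is '[' (expected ']') → INVALID
Verdict: type mismatch at position 3: ')' closes '[' → no

Answer: no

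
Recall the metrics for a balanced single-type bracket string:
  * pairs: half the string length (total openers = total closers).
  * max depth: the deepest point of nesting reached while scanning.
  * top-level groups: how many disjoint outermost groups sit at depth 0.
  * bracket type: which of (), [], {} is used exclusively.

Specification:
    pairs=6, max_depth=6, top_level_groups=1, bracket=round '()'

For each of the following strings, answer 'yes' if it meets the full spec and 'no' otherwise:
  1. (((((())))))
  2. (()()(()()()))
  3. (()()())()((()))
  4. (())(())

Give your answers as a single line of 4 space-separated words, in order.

String 1 '(((((())))))': depth seq [1 2 3 4 5 6 5 4 3 2 1 0]
  -> pairs=6 depth=6 groups=1 -> yes
String 2 '(()()(()()()))': depth seq [1 2 1 2 1 2 3 2 3 2 3 2 1 0]
  -> pairs=7 depth=3 groups=1 -> no
String 3 '(()()())()((()))': depth seq [1 2 1 2 1 2 1 0 1 0 1 2 3 2 1 0]
  -> pairs=8 depth=3 groups=3 -> no
String 4 '(())(())': depth seq [1 2 1 0 1 2 1 0]
  -> pairs=4 depth=2 groups=2 -> no

Answer: yes no no no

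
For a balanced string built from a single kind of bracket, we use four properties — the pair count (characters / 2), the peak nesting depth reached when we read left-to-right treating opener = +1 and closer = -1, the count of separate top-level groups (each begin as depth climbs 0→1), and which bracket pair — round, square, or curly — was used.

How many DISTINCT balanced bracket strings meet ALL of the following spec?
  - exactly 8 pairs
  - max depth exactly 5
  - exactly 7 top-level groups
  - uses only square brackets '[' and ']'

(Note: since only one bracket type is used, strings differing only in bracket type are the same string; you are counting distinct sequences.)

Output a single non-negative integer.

Answer: 0

Derivation:
Spec: pairs=8 depth=5 groups=7
Count(depth <= 5) = 7
Count(depth <= 4) = 7
Count(depth == 5) = 7 - 7 = 0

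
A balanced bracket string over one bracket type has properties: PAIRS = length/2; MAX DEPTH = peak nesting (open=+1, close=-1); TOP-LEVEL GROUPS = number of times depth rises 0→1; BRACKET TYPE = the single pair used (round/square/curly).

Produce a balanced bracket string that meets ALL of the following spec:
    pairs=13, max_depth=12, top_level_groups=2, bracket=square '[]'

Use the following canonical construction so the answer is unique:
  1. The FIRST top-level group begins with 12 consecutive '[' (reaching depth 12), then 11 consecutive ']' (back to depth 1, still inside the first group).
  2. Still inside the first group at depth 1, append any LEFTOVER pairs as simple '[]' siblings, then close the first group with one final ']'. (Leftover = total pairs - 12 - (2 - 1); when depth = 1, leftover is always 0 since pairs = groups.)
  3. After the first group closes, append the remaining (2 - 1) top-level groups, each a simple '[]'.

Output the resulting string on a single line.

Spec: pairs=13 depth=12 groups=2
Leftover pairs = 13 - 12 - (2-1) = 0
First group: deep chain of depth 12 + 0 sibling pairs
Remaining 1 groups: simple '[]' each

Answer: [[[[[[[[[[[[]]]]]]]]]]]][]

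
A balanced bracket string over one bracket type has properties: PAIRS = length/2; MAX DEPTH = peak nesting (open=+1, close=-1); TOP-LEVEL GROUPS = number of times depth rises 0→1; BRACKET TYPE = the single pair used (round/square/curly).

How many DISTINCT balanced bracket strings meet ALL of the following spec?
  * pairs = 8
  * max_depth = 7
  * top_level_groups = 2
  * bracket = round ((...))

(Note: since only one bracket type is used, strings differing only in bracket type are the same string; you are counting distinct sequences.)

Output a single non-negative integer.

Spec: pairs=8 depth=7 groups=2
Count(depth <= 7) = 429
Count(depth <= 6) = 427
Count(depth == 7) = 429 - 427 = 2

Answer: 2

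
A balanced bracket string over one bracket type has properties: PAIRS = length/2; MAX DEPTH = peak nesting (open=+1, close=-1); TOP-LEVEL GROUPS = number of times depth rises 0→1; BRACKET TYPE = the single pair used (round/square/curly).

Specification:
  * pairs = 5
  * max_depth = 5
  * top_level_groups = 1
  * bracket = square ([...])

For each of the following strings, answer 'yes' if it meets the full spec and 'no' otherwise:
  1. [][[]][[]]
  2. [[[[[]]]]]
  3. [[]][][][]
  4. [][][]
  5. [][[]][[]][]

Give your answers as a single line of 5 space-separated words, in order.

Answer: no yes no no no

Derivation:
String 1 '[][[]][[]]': depth seq [1 0 1 2 1 0 1 2 1 0]
  -> pairs=5 depth=2 groups=3 -> no
String 2 '[[[[[]]]]]': depth seq [1 2 3 4 5 4 3 2 1 0]
  -> pairs=5 depth=5 groups=1 -> yes
String 3 '[[]][][][]': depth seq [1 2 1 0 1 0 1 0 1 0]
  -> pairs=5 depth=2 groups=4 -> no
String 4 '[][][]': depth seq [1 0 1 0 1 0]
  -> pairs=3 depth=1 groups=3 -> no
String 5 '[][[]][[]][]': depth seq [1 0 1 2 1 0 1 2 1 0 1 0]
  -> pairs=6 depth=2 groups=4 -> no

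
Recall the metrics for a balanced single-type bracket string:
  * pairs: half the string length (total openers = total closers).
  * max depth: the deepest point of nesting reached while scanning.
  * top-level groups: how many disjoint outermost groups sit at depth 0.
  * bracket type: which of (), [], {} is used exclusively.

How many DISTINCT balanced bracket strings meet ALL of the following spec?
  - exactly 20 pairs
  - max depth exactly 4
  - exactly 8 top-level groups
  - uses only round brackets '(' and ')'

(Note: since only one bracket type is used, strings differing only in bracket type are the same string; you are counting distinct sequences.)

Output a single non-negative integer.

Answer: 21851738

Derivation:
Spec: pairs=20 depth=4 groups=8
Count(depth <= 4) = 30034170
Count(depth <= 3) = 8182432
Count(depth == 4) = 30034170 - 8182432 = 21851738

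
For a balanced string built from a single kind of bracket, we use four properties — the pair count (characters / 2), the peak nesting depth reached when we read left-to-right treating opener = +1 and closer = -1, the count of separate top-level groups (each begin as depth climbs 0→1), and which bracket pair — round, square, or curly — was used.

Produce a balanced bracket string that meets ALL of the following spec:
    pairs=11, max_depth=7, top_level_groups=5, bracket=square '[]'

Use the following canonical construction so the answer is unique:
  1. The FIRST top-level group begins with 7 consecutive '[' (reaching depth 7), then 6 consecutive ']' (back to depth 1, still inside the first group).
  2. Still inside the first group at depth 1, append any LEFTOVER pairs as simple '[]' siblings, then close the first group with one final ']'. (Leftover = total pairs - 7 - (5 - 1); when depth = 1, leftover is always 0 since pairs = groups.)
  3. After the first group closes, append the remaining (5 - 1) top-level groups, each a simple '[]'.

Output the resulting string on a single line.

Spec: pairs=11 depth=7 groups=5
Leftover pairs = 11 - 7 - (5-1) = 0
First group: deep chain of depth 7 + 0 sibling pairs
Remaining 4 groups: simple '[]' each

Answer: [[[[[[[]]]]]]][][][][]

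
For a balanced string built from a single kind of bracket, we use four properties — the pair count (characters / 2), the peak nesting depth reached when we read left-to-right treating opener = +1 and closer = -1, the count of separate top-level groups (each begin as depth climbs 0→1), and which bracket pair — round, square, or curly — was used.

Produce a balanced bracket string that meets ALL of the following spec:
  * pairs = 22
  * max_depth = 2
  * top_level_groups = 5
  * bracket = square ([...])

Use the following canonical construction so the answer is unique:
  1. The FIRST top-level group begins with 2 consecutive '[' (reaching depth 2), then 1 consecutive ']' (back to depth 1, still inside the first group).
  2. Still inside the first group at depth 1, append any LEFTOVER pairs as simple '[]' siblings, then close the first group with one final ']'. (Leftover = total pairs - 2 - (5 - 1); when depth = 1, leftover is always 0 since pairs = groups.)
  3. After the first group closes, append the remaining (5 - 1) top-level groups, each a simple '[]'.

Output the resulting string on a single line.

Answer: [[][][][][][][][][][][][][][][][][]][][][][]

Derivation:
Spec: pairs=22 depth=2 groups=5
Leftover pairs = 22 - 2 - (5-1) = 16
First group: deep chain of depth 2 + 16 sibling pairs
Remaining 4 groups: simple '[]' each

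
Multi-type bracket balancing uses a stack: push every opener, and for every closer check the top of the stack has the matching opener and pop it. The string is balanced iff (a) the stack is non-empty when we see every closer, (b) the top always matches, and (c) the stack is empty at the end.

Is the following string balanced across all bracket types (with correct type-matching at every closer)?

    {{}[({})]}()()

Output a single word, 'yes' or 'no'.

Answer: yes

Derivation:
pos 0: push '{'; stack = {
pos 1: push '{'; stack = {{
pos 2: '}' matches '{'; pop; stack = {
pos 3: push '['; stack = {[
pos 4: push '('; stack = {[(
pos 5: push '{'; stack = {[({
pos 6: '}' matches '{'; pop; stack = {[(
pos 7: ')' matches '('; pop; stack = {[
pos 8: ']' matches '['; pop; stack = {
pos 9: '}' matches '{'; pop; stack = (empty)
pos 10: push '('; stack = (
pos 11: ')' matches '('; pop; stack = (empty)
pos 12: push '('; stack = (
pos 13: ')' matches '('; pop; stack = (empty)
end: stack empty → VALID
Verdict: properly nested → yes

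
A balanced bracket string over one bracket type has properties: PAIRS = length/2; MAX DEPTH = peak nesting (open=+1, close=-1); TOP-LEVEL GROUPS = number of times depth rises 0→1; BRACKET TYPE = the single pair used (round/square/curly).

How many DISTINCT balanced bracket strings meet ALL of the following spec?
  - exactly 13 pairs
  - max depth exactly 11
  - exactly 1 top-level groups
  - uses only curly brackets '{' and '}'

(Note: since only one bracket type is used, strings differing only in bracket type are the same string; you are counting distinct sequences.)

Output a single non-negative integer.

Answer: 207

Derivation:
Spec: pairs=13 depth=11 groups=1
Count(depth <= 11) = 207990
Count(depth <= 10) = 207783
Count(depth == 11) = 207990 - 207783 = 207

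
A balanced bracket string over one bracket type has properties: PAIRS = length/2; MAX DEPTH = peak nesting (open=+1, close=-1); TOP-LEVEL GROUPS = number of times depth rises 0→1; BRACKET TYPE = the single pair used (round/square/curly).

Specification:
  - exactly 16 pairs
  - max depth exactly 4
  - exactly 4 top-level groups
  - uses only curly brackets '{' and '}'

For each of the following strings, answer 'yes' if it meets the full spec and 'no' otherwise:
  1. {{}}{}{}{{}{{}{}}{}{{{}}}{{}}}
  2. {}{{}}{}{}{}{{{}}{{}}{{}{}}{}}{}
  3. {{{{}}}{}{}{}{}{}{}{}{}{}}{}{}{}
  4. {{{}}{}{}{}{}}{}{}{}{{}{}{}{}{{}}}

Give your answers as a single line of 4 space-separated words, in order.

String 1 '{{}}{}{}{{}{{}{}}{}{{{}}}{{}}}': depth seq [1 2 1 0 1 0 1 0 1 2 1 2 3 2 3 2 1 2 1 2 3 4 3 2 1 2 3 2 1 0]
  -> pairs=15 depth=4 groups=4 -> no
String 2 '{}{{}}{}{}{}{{{}}{{}}{{}{}}{}}{}': depth seq [1 0 1 2 1 0 1 0 1 0 1 0 1 2 3 2 1 2 3 2 1 2 3 2 3 2 1 2 1 0 1 0]
  -> pairs=16 depth=3 groups=7 -> no
String 3 '{{{{}}}{}{}{}{}{}{}{}{}{}}{}{}{}': depth seq [1 2 3 4 3 2 1 2 1 2 1 2 1 2 1 2 1 2 1 2 1 2 1 2 1 0 1 0 1 0 1 0]
  -> pairs=16 depth=4 groups=4 -> yes
String 4 '{{{}}{}{}{}{}}{}{}{}{{}{}{}{}{{}}}': depth seq [1 2 3 2 1 2 1 2 1 2 1 2 1 0 1 0 1 0 1 0 1 2 1 2 1 2 1 2 1 2 3 2 1 0]
  -> pairs=17 depth=3 groups=5 -> no

Answer: no no yes no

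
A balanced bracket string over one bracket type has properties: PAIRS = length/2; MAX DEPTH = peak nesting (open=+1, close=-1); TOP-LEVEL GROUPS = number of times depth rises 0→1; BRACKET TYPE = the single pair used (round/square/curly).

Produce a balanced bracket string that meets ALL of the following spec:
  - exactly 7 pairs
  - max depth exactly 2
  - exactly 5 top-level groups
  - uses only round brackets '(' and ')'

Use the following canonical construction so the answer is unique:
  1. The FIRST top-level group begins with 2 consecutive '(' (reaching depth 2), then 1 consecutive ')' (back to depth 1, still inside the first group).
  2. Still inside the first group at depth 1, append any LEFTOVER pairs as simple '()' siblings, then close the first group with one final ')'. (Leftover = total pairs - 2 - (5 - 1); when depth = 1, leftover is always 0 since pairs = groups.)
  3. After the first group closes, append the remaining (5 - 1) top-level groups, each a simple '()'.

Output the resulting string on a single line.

Spec: pairs=7 depth=2 groups=5
Leftover pairs = 7 - 2 - (5-1) = 1
First group: deep chain of depth 2 + 1 sibling pairs
Remaining 4 groups: simple '()' each

Answer: (()())()()()()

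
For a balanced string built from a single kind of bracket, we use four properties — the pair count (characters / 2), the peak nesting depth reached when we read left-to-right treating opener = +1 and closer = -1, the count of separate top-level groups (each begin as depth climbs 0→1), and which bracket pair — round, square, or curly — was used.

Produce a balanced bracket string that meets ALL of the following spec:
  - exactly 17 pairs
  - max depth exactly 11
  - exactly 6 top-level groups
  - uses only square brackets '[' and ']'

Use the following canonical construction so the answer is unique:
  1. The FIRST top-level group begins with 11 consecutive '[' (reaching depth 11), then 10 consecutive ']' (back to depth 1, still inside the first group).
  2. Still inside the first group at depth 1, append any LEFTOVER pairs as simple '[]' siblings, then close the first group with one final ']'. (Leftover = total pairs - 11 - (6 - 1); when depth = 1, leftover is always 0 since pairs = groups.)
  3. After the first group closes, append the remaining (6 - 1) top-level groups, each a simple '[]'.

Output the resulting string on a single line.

Answer: [[[[[[[[[[[]]]]]]]]]][]][][][][][]

Derivation:
Spec: pairs=17 depth=11 groups=6
Leftover pairs = 17 - 11 - (6-1) = 1
First group: deep chain of depth 11 + 1 sibling pairs
Remaining 5 groups: simple '[]' each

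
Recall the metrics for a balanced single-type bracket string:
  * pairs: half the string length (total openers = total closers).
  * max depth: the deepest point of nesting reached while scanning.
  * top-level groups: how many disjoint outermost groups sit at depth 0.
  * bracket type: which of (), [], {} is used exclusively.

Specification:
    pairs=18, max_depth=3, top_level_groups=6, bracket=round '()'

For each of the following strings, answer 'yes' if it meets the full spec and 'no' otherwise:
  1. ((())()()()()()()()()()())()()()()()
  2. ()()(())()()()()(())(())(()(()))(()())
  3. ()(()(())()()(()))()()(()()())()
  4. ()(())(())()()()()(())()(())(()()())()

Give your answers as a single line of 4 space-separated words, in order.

String 1 '((())()()()()()()()()()())()()()()()': depth seq [1 2 3 2 1 2 1 2 1 2 1 2 1 2 1 2 1 2 1 2 1 2 1 2 1 0 1 0 1 0 1 0 1 0 1 0]
  -> pairs=18 depth=3 groups=6 -> yes
String 2 '()()(())()()()()(())(())(()(()))(()())': depth seq [1 0 1 0 1 2 1 0 1 0 1 0 1 0 1 0 1 2 1 0 1 2 1 0 1 2 1 2 3 2 1 0 1 2 1 2 1 0]
  -> pairs=19 depth=3 groups=11 -> no
String 3 '()(()(())()()(()))()()(()()())()': depth seq [1 0 1 2 1 2 3 2 1 2 1 2 1 2 3 2 1 0 1 0 1 0 1 2 1 2 1 2 1 0 1 0]
  -> pairs=16 depth=3 groups=6 -> no
String 4 '()(())(())()()()()(())()(())(()()())()': depth seq [1 0 1 2 1 0 1 2 1 0 1 0 1 0 1 0 1 0 1 2 1 0 1 0 1 2 1 0 1 2 1 2 1 2 1 0 1 0]
  -> pairs=19 depth=2 groups=12 -> no

Answer: yes no no no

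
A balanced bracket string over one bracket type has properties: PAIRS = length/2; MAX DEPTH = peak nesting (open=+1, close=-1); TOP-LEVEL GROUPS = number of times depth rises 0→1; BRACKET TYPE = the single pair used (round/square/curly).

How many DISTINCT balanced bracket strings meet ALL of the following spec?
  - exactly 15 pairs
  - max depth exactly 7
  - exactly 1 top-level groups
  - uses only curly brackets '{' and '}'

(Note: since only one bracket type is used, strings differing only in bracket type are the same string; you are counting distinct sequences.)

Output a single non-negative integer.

Spec: pairs=15 depth=7 groups=1
Count(depth <= 7) = 2145600
Count(depth <= 6) = 1557649
Count(depth == 7) = 2145600 - 1557649 = 587951

Answer: 587951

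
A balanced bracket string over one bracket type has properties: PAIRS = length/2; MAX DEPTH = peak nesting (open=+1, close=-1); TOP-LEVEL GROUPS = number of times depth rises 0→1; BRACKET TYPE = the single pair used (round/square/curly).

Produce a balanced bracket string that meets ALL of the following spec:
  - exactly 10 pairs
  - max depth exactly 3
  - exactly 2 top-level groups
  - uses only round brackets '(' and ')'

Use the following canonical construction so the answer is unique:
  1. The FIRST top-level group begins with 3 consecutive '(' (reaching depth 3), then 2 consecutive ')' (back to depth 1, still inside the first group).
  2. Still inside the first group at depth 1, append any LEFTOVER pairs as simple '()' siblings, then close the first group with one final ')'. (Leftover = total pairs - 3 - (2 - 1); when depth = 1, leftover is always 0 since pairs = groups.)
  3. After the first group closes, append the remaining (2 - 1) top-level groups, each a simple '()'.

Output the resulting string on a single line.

Answer: ((())()()()()()())()

Derivation:
Spec: pairs=10 depth=3 groups=2
Leftover pairs = 10 - 3 - (2-1) = 6
First group: deep chain of depth 3 + 6 sibling pairs
Remaining 1 groups: simple '()' each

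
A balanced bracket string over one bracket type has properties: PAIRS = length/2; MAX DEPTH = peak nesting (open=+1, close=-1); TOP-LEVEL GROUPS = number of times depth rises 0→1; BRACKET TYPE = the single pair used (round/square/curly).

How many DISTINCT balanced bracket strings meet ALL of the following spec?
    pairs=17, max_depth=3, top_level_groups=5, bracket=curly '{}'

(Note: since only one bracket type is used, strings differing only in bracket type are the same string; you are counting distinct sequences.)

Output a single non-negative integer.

Spec: pairs=17 depth=3 groups=5
Count(depth <= 3) = 657920
Count(depth <= 2) = 1820
Count(depth == 3) = 657920 - 1820 = 656100

Answer: 656100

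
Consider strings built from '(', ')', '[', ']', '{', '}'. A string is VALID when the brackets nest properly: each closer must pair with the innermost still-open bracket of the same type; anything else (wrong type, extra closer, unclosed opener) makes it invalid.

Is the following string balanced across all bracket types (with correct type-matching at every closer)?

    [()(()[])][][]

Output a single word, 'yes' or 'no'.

Answer: yes

Derivation:
pos 0: push '['; stack = [
pos 1: push '('; stack = [(
pos 2: ')' matches '('; pop; stack = [
pos 3: push '('; stack = [(
pos 4: push '('; stack = [((
pos 5: ')' matches '('; pop; stack = [(
pos 6: push '['; stack = [([
pos 7: ']' matches '['; pop; stack = [(
pos 8: ')' matches '('; pop; stack = [
pos 9: ']' matches '['; pop; stack = (empty)
pos 10: push '['; stack = [
pos 11: ']' matches '['; pop; stack = (empty)
pos 12: push '['; stack = [
pos 13: ']' matches '['; pop; stack = (empty)
end: stack empty → VALID
Verdict: properly nested → yes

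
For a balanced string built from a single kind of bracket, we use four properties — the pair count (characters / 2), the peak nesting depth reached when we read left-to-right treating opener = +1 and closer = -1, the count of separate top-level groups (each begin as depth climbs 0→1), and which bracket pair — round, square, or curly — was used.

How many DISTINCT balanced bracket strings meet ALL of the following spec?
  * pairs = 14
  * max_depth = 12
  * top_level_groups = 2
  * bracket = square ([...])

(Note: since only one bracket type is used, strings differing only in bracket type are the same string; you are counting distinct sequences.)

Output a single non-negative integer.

Spec: pairs=14 depth=12 groups=2
Count(depth <= 12) = 742898
Count(depth <= 11) = 742854
Count(depth == 12) = 742898 - 742854 = 44

Answer: 44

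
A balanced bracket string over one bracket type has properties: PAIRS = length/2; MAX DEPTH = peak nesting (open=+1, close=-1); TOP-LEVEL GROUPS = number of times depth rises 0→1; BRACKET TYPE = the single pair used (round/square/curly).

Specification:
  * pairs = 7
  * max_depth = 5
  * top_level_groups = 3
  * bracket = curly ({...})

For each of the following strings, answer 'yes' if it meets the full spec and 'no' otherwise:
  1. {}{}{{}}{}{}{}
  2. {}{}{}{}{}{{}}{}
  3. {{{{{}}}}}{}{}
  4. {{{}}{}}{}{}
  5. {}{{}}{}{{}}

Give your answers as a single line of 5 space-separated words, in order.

Answer: no no yes no no

Derivation:
String 1 '{}{}{{}}{}{}{}': depth seq [1 0 1 0 1 2 1 0 1 0 1 0 1 0]
  -> pairs=7 depth=2 groups=6 -> no
String 2 '{}{}{}{}{}{{}}{}': depth seq [1 0 1 0 1 0 1 0 1 0 1 2 1 0 1 0]
  -> pairs=8 depth=2 groups=7 -> no
String 3 '{{{{{}}}}}{}{}': depth seq [1 2 3 4 5 4 3 2 1 0 1 0 1 0]
  -> pairs=7 depth=5 groups=3 -> yes
String 4 '{{{}}{}}{}{}': depth seq [1 2 3 2 1 2 1 0 1 0 1 0]
  -> pairs=6 depth=3 groups=3 -> no
String 5 '{}{{}}{}{{}}': depth seq [1 0 1 2 1 0 1 0 1 2 1 0]
  -> pairs=6 depth=2 groups=4 -> no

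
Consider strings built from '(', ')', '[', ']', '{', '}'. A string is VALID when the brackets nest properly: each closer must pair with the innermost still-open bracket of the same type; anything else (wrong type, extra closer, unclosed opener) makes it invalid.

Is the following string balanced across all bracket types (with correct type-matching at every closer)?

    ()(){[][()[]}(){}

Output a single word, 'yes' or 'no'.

Answer: no

Derivation:
pos 0: push '('; stack = (
pos 1: ')' matches '('; pop; stack = (empty)
pos 2: push '('; stack = (
pos 3: ')' matches '('; pop; stack = (empty)
pos 4: push '{'; stack = {
pos 5: push '['; stack = {[
pos 6: ']' matches '['; pop; stack = {
pos 7: push '['; stack = {[
pos 8: push '('; stack = {[(
pos 9: ')' matches '('; pop; stack = {[
pos 10: push '['; stack = {[[
pos 11: ']' matches '['; pop; stack = {[
pos 12: saw closer '}' but top of stack is '[' (expected ']') → INVALID
Verdict: type mismatch at position 12: '}' closes '[' → no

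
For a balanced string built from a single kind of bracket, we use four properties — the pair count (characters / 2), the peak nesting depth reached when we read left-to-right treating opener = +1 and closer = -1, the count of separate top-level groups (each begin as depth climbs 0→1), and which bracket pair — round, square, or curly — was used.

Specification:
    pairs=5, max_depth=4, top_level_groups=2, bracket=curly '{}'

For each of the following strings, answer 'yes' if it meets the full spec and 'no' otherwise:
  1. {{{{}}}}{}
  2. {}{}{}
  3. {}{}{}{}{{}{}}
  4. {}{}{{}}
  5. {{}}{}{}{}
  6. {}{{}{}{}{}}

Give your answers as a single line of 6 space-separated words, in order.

Answer: yes no no no no no

Derivation:
String 1 '{{{{}}}}{}': depth seq [1 2 3 4 3 2 1 0 1 0]
  -> pairs=5 depth=4 groups=2 -> yes
String 2 '{}{}{}': depth seq [1 0 1 0 1 0]
  -> pairs=3 depth=1 groups=3 -> no
String 3 '{}{}{}{}{{}{}}': depth seq [1 0 1 0 1 0 1 0 1 2 1 2 1 0]
  -> pairs=7 depth=2 groups=5 -> no
String 4 '{}{}{{}}': depth seq [1 0 1 0 1 2 1 0]
  -> pairs=4 depth=2 groups=3 -> no
String 5 '{{}}{}{}{}': depth seq [1 2 1 0 1 0 1 0 1 0]
  -> pairs=5 depth=2 groups=4 -> no
String 6 '{}{{}{}{}{}}': depth seq [1 0 1 2 1 2 1 2 1 2 1 0]
  -> pairs=6 depth=2 groups=2 -> no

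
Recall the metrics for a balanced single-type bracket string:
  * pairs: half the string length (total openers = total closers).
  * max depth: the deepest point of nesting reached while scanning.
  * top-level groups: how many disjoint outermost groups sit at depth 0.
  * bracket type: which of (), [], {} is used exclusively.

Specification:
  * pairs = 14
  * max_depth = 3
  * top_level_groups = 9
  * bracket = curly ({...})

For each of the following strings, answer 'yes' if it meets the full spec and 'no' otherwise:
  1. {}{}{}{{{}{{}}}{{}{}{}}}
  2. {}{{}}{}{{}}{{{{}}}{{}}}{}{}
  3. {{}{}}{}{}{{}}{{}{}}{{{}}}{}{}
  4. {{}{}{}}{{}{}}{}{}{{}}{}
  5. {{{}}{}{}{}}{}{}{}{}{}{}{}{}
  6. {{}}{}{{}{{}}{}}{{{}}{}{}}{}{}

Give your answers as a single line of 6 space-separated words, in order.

Answer: no no no no yes no

Derivation:
String 1 '{}{}{}{{{}{{}}}{{}{}{}}}': depth seq [1 0 1 0 1 0 1 2 3 2 3 4 3 2 1 2 3 2 3 2 3 2 1 0]
  -> pairs=12 depth=4 groups=4 -> no
String 2 '{}{{}}{}{{}}{{{{}}}{{}}}{}{}': depth seq [1 0 1 2 1 0 1 0 1 2 1 0 1 2 3 4 3 2 1 2 3 2 1 0 1 0 1 0]
  -> pairs=14 depth=4 groups=7 -> no
String 3 '{{}{}}{}{}{{}}{{}{}}{{{}}}{}{}': depth seq [1 2 1 2 1 0 1 0 1 0 1 2 1 0 1 2 1 2 1 0 1 2 3 2 1 0 1 0 1 0]
  -> pairs=15 depth=3 groups=8 -> no
String 4 '{{}{}{}}{{}{}}{}{}{{}}{}': depth seq [1 2 1 2 1 2 1 0 1 2 1 2 1 0 1 0 1 0 1 2 1 0 1 0]
  -> pairs=12 depth=2 groups=6 -> no
String 5 '{{{}}{}{}{}}{}{}{}{}{}{}{}{}': depth seq [1 2 3 2 1 2 1 2 1 2 1 0 1 0 1 0 1 0 1 0 1 0 1 0 1 0 1 0]
  -> pairs=14 depth=3 groups=9 -> yes
String 6 '{{}}{}{{}{{}}{}}{{{}}{}{}}{}{}': depth seq [1 2 1 0 1 0 1 2 1 2 3 2 1 2 1 0 1 2 3 2 1 2 1 2 1 0 1 0 1 0]
  -> pairs=15 depth=3 groups=6 -> no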